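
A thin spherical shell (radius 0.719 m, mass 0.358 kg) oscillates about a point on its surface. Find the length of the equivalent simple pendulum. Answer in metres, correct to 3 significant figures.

1.20 m

The equivalent simple-pendulum length is L_eq = I/(md), where I is about the pivot and d = 0.7190 m.
I_cm = (2/3)mR² = 0.1234 kg·m², so I = I_cm + md² = 0.1234 + 0.1851 = 0.3085 kg·m².
L_eq = 0.3085/(0.358 × 0.7190) = 1.20 m.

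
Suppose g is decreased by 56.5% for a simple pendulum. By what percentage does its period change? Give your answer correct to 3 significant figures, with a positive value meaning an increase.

51.6%

T ∝ 1/√g, so T'/T = 1/√(0.4350) = 1.516.
Percentage change in T = (1.516 − 1) × 100% = 51.6%.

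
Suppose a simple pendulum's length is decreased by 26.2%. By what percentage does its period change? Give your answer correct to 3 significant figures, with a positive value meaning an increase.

-14.1%

T ∝ √L, so T'/T = √(0.7380) = 0.8591.
Percentage change in T = (0.8591 − 1) × 100% = -14.1%.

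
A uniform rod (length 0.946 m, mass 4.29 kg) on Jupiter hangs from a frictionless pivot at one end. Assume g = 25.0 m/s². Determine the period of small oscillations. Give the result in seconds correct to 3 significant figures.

For a physical pendulum T = 2π√(I/(mgd)), with d = 0.4730 m from pivot to centre of mass.
I_cm = mL²/12 = 4.29 × 0.946²/12 = 0.3199 kg·m²; I = I_cm + md² = 0.3199 + 4.29 × 0.4730² = 1.280 kg·m².
T = 2π√(1.280/(4.29 × 25.0 × 0.4730)) = 0.998 s.

0.998 s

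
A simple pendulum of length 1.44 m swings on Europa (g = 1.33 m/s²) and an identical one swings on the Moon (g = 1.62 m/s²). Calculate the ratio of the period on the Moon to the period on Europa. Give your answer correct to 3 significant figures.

0.906

T ∝ 1/√g, so T₂/T₁ = √(g₁/g₂) = √(1.33/1.62) = 0.906.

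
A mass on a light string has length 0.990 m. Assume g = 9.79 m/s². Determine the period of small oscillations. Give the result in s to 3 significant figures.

T = 2π√(L/g) = 2π√(0.990/9.79) = 2π × 0.3180 = 2.00 s.

2.00 s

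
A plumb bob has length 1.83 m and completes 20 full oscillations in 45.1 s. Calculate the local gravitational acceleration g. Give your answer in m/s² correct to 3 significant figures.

T = 45.1/20 = 2.255 s.
From T = 2π√(L/g), g = 4π²L/T² = 4π² × 1.83/2.255² = 14.2 m/s².

14.2 m/s²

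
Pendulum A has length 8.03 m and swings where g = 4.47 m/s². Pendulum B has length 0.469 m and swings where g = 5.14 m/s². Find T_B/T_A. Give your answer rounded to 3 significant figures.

0.225

T = 2π√(L/g), so T_B/T_A = √((L_B/g_B)/(L_A/g_A)) = √((0.469/5.14)/(8.03/4.47)) = 0.225.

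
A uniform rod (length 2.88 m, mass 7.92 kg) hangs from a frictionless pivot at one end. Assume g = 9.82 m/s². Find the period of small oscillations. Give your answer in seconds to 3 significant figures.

2.78 s

For a physical pendulum T = 2π√(I/(mgd)), with d = 1.440 m from pivot to centre of mass.
I_cm = mL²/12 = 7.92 × 2.88²/12 = 5.474 kg·m²; I = I_cm + md² = 5.474 + 7.92 × 1.440² = 21.90 kg·m².
T = 2π√(21.90/(7.92 × 9.82 × 1.440)) = 2.78 s.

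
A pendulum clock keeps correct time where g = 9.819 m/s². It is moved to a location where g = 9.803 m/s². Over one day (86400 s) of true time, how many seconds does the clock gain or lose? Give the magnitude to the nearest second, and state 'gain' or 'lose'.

lose 70 s

The clock's period scales as T ∝ 1/√g, so T'/T = √(9.819/9.803) = 1.00082.
In 86400 s of true time the clock registers 86400/1.00082 = 86329.6 s, so it loses 70 s.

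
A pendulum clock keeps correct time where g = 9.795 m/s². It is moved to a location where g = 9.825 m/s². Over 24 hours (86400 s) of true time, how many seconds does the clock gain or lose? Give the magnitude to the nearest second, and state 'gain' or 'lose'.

gain 132 s

The clock's period scales as T ∝ 1/√g, so T'/T = √(9.795/9.825) = 0.998472.
In 86400 s of true time the clock registers 86400/0.998472 = 86532.2 s, so it gains 132 s.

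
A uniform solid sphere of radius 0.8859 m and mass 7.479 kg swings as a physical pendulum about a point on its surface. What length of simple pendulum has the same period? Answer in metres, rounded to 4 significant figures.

The equivalent simple-pendulum length is L_eq = I/(md), where I is about the pivot and d = 0.88590 m.
I_cm = (2/5)mR² = 2.3479 kg·m², so I = I_cm + md² = 2.3479 + 5.8697 = 8.2175 kg·m².
L_eq = 8.2175/(7.479 × 0.88590) = 1.240 m.

1.240 m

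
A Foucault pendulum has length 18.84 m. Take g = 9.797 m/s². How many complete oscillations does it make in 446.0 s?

51

T = 2π√(L/g) = 2π√(18.84/9.797) = 8.7131 s.
Number of complete oscillations = ⌊446.0/8.7131⌋ = ⌊51.187⌋ = 51.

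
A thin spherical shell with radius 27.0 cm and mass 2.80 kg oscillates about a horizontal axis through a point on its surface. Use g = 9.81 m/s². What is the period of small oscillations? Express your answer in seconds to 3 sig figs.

1.35 s

I_cm = (2/3)mr² = 0.1361 kg·m². The pivot is at distance d = 0.270 m from the centre of mass.
By the parallel-axis theorem, I = I_cm + md² = 0.1361 + 0.2041 = 0.3402 kg·m².
T = 2π√(I/(mgd)) = 2π√(0.3402/(2.80 × 9.81 × 0.270)) = 1.35 s.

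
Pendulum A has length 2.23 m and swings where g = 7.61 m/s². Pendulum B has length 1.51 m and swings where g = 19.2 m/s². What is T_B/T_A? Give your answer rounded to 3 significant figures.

T = 2π√(L/g), so T_B/T_A = √((L_B/g_B)/(L_A/g_A)) = √((1.51/19.2)/(2.23/7.61)) = 0.518.

0.518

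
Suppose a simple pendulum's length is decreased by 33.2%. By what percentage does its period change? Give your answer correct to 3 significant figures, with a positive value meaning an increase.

-18.3%

T ∝ √L, so T'/T = √(0.6680) = 0.8173.
Percentage change in T = (0.8173 − 1) × 100% = -18.3%.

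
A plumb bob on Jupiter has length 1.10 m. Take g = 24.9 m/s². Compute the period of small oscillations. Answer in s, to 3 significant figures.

T = 2π√(L/g) = 2π√(1.10/24.9) = 2π × 0.2102 = 1.32 s.

1.32 s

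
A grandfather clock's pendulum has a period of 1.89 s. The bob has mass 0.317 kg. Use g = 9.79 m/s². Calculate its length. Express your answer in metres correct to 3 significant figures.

From T = 2π√(L/g), L = gT²/(4π²) = 9.79 × 1.890²/(4π²) = 0.886 m.

0.886 m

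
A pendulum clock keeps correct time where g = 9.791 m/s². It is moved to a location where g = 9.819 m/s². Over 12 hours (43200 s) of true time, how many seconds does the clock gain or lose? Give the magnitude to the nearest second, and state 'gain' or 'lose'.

gain 62 s

The clock's period scales as T ∝ 1/√g, so T'/T = √(9.791/9.819) = 0.998573.
In 43200 s of true time the clock registers 43200/0.998573 = 43261.7 s, so it gains 62 s.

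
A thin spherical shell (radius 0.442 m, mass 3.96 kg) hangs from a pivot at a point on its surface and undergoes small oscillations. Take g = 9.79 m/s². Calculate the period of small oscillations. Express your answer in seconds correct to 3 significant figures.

1.72 s

I_cm = (2/3)mr² = 0.5158 kg·m². The pivot is at distance d = 0.442 m from the centre of mass.
By the parallel-axis theorem, I = I_cm + md² = 0.5158 + 0.7736 = 1.289 kg·m².
T = 2π√(I/(mgd)) = 2π√(1.289/(3.96 × 9.79 × 0.442)) = 1.72 s.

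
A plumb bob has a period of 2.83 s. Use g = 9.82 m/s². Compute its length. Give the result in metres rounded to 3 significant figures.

From T = 2π√(L/g), L = gT²/(4π²) = 9.82 × 2.830²/(4π²) = 1.99 m.

1.99 m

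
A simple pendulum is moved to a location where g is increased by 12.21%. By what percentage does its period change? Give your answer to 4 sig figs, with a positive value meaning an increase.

-5.597%

T ∝ 1/√g, so T'/T = 1/√(1.1221) = 0.94403.
Percentage change in T = (0.94403 − 1) × 100% = -5.597%.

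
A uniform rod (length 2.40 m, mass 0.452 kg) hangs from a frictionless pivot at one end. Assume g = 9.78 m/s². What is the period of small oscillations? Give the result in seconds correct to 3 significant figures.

2.54 s

For a physical pendulum T = 2π√(I/(mgd)), with d = 1.200 m from pivot to centre of mass.
I_cm = mL²/12 = 0.452 × 2.40²/12 = 0.2170 kg·m²; I = I_cm + md² = 0.2170 + 0.452 × 1.200² = 0.8678 kg·m².
T = 2π√(0.8678/(0.452 × 9.78 × 1.200)) = 2.54 s.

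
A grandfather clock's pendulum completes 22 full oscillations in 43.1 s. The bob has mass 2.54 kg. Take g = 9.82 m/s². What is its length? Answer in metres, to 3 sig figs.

0.955 m

T = 43.1/22 = 1.959 s.
From T = 2π√(L/g), L = gT²/(4π²) = 9.82 × 1.959²/(4π²) = 0.955 m.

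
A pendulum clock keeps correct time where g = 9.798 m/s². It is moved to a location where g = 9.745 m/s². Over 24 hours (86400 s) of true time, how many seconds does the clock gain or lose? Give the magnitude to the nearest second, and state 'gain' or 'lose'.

lose 234 s

The clock's period scales as T ∝ 1/√g, so T'/T = √(9.798/9.745) = 1.00272.
In 86400 s of true time the clock registers 86400/1.00272 = 86166.0 s, so it loses 234 s.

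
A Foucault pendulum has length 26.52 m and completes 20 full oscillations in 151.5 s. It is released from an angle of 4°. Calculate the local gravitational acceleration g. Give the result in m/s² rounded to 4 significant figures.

18.25 m/s²

T = 151.5/20 = 7.5750 s.
From T = 2π√(L/g), g = 4π²L/T² = 4π² × 26.52/7.5750² = 18.25 m/s².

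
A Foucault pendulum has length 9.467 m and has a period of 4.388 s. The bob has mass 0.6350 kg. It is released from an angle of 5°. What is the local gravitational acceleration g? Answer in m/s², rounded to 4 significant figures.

19.41 m/s²

From T = 2π√(L/g), g = 4π²L/T² = 4π² × 9.467/4.3880² = 19.41 m/s².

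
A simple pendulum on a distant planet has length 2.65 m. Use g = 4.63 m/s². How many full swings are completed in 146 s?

T = 2π√(L/g) = 2π√(2.65/4.63) = 4.753 s.
Number of complete oscillations = ⌊146/4.753⌋ = ⌊30.71⌋ = 30.

30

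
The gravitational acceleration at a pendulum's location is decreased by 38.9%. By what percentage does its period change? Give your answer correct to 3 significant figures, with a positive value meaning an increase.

T ∝ 1/√g, so T'/T = 1/√(0.6110) = 1.279.
Percentage change in T = (1.279 − 1) × 100% = 27.9%.

27.9%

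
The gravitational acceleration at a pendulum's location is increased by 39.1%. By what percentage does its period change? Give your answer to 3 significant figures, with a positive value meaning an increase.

-15.2%

T ∝ 1/√g, so T'/T = 1/√(1.391) = 0.8479.
Percentage change in T = (0.8479 − 1) × 100% = -15.2%.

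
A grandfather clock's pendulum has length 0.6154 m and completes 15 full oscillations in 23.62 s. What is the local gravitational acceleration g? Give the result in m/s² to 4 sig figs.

T = 23.62/15 = 1.5747 s.
From T = 2π√(L/g), g = 4π²L/T² = 4π² × 0.6154/1.5747² = 9.798 m/s².

9.798 m/s²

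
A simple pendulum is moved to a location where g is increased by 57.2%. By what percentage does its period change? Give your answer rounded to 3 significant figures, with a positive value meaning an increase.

T ∝ 1/√g, so T'/T = 1/√(1.572) = 0.7976.
Percentage change in T = (0.7976 − 1) × 100% = -20.2%.

-20.2%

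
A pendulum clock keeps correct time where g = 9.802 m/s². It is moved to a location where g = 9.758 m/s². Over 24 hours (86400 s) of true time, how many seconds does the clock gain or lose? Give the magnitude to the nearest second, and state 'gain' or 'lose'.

The clock's period scales as T ∝ 1/√g, so T'/T = √(9.802/9.758) = 1.00225.
In 86400 s of true time the clock registers 86400/1.00225 = 86205.9 s, so it loses 194 s.

lose 194 s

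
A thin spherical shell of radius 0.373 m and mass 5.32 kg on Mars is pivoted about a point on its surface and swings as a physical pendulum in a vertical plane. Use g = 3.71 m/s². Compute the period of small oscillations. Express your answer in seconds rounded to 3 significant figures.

2.57 s

I_cm = (2/3)mr² = 0.4934 kg·m². The pivot is at distance d = 0.373 m from the centre of mass.
By the parallel-axis theorem, I = I_cm + md² = 0.4934 + 0.7402 = 1.234 kg·m².
T = 2π√(I/(mgd)) = 2π√(1.234/(5.32 × 3.71 × 0.373)) = 2.57 s.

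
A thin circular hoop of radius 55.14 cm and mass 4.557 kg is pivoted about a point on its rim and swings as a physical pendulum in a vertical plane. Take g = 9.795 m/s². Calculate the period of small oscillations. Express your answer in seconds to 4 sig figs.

I_cm = mr² = 1.3855 kg·m². The pivot is at distance d = 0.5514 m from the centre of mass.
By the parallel-axis theorem, I = I_cm + md² = 1.3855 + 1.3855 = 2.7710 kg·m².
T = 2π√(I/(mgd)) = 2π√(2.7710/(4.557 × 9.795 × 0.5514)) = 2.108 s.

2.108 s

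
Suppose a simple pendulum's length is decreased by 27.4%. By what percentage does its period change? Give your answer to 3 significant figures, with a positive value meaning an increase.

-14.8%

T ∝ √L, so T'/T = √(0.7260) = 0.8521.
Percentage change in T = (0.8521 − 1) × 100% = -14.8%.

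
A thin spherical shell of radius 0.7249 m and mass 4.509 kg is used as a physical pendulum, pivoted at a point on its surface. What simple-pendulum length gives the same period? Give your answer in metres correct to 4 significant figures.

The equivalent simple-pendulum length is L_eq = I/(md), where I is about the pivot and d = 0.72490 m.
I_cm = (2/3)mR² = 1.5796 kg·m², so I = I_cm + md² = 1.5796 + 2.3694 = 3.9490 kg·m².
L_eq = 3.9490/(4.509 × 0.72490) = 1.208 m.

1.208 m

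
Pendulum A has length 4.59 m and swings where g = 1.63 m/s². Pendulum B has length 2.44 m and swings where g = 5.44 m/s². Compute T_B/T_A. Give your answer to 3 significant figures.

0.399

T = 2π√(L/g), so T_B/T_A = √((L_B/g_B)/(L_A/g_A)) = √((2.44/5.44)/(4.59/1.63)) = 0.399.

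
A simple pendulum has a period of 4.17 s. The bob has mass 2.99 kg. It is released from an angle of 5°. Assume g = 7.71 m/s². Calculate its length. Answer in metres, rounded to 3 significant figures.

From T = 2π√(L/g), L = gT²/(4π²) = 7.71 × 4.170²/(4π²) = 3.40 m.

3.40 m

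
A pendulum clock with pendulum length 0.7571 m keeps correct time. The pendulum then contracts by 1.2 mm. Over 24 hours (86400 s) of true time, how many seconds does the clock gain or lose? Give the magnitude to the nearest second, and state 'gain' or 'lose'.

T ∝ √L, so T'/T = √(0.75590/0.7571) = 0.999207.
In 86400 s of true time the clock registers 86400/0.999207 = 86468.6 s, so it gains 69 s.

gain 69 s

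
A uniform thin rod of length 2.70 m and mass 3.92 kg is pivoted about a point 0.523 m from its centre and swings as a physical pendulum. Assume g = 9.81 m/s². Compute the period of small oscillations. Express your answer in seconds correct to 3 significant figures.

2.60 s

For a physical pendulum T = 2π√(I/(mgd)), with d = 0.5230 m from pivot to centre of mass.
I_cm = mL²/12 = 3.92 × 2.70²/12 = 2.381 kg·m²; I = I_cm + md² = 2.381 + 3.92 × 0.5230² = 3.454 kg·m².
T = 2π√(3.454/(3.92 × 9.81 × 0.5230)) = 2.60 s.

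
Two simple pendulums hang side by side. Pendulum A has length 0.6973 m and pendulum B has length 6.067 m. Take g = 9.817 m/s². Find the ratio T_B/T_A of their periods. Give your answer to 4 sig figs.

2.950

T ∝ √L, so T_B/T_A = √(L_B/L_A) = √(6.067/0.6973) = 2.950.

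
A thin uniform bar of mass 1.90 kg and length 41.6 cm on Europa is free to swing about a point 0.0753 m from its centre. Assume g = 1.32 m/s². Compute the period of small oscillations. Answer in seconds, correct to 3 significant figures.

For a physical pendulum T = 2π√(I/(mgd)), with d = 0.07530 m from pivot to centre of mass.
I_cm = mL²/12 = 1.90 × 0.416²/12 = 0.02740 kg·m²; I = I_cm + md² = 0.02740 + 1.90 × 0.07530² = 0.03817 kg·m².
T = 2π√(0.03817/(1.90 × 1.32 × 0.07530)) = 2.82 s.

2.82 s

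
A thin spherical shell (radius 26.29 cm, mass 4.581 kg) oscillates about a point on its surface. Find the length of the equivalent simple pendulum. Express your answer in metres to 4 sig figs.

The equivalent simple-pendulum length is L_eq = I/(md), where I is about the pivot and d = 0.26290 m.
I_cm = (2/3)mR² = 0.21108 kg·m², so I = I_cm + md² = 0.21108 + 0.31662 = 0.52770 kg·m².
L_eq = 0.52770/(4.581 × 0.26290) = 0.4382 m.

0.4382 m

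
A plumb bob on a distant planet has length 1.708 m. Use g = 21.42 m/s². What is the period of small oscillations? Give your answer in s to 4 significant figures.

1.774 s

T = 2π√(L/g) = 2π√(1.708/21.42) = 2π × 0.28238 = 1.774 s.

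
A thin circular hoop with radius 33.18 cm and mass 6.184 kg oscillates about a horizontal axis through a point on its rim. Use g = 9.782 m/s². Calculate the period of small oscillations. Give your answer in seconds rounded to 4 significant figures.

1.637 s

I_cm = mr² = 0.68080 kg·m². The pivot is at distance d = 0.3318 m from the centre of mass.
By the parallel-axis theorem, I = I_cm + md² = 0.68080 + 0.68080 = 1.3616 kg·m².
T = 2π√(I/(mgd)) = 2π√(1.3616/(6.184 × 9.782 × 0.3318)) = 1.637 s.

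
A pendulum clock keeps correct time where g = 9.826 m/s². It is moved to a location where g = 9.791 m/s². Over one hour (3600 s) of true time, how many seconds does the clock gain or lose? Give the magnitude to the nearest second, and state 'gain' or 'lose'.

The clock's period scales as T ∝ 1/√g, so T'/T = √(9.826/9.791) = 1.00179.
In 3600 s of true time the clock registers 3600/1.00179 = 3593.6 s, so it loses 6 s.

lose 6 s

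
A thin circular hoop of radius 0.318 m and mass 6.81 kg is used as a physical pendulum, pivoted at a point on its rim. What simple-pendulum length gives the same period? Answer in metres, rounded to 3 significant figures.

The equivalent simple-pendulum length is L_eq = I/(md), where I is about the pivot and d = 0.3180 m.
I_cm = mR² = 0.6887 kg·m², so I = I_cm + md² = 0.6887 + 0.6887 = 1.377 kg·m².
L_eq = 1.377/(6.81 × 0.3180) = 0.636 m.

0.636 m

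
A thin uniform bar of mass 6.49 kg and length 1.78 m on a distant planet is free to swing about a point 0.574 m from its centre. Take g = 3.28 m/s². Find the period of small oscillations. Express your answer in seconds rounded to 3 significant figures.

For a physical pendulum T = 2π√(I/(mgd)), with d = 0.5740 m from pivot to centre of mass.
I_cm = mL²/12 = 6.49 × 1.78²/12 = 1.714 kg·m²; I = I_cm + md² = 1.714 + 6.49 × 0.5740² = 3.852 kg·m².
T = 2π√(3.852/(6.49 × 3.28 × 0.5740)) = 3.53 s.

3.53 s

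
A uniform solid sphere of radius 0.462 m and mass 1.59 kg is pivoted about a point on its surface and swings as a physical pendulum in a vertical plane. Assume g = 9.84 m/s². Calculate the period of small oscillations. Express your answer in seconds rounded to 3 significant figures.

I_cm = (2/5)mr² = 0.1358 kg·m². The pivot is at distance d = 0.462 m from the centre of mass.
By the parallel-axis theorem, I = I_cm + md² = 0.1358 + 0.3394 = 0.4751 kg·m².
T = 2π√(I/(mgd)) = 2π√(0.4751/(1.59 × 9.84 × 0.462)) = 1.61 s.

1.61 s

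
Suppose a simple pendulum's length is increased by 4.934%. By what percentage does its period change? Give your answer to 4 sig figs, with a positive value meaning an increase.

2.437%

T ∝ √L, so T'/T = √(1.0493) = 1.0244.
Percentage change in T = (1.0244 − 1) × 100% = 2.437%.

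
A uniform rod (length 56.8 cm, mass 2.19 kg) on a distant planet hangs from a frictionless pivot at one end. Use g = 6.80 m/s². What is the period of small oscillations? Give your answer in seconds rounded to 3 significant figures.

1.48 s

For a physical pendulum T = 2π√(I/(mgd)), with d = 0.2840 m from pivot to centre of mass.
I_cm = mL²/12 = 2.19 × 0.568²/12 = 0.05888 kg·m²; I = I_cm + md² = 0.05888 + 2.19 × 0.2840² = 0.2355 kg·m².
T = 2π√(0.2355/(2.19 × 6.80 × 0.2840)) = 1.48 s.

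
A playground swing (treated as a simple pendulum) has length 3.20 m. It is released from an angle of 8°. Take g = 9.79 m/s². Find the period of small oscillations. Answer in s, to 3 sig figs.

3.59 s

T = 2π√(L/g) = 2π√(3.20/9.79) = 2π × 0.5717 = 3.59 s.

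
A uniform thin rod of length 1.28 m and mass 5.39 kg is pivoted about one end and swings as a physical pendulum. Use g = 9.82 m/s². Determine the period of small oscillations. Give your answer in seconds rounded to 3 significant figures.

For a physical pendulum T = 2π√(I/(mgd)), with d = 0.6400 m from pivot to centre of mass.
I_cm = mL²/12 = 5.39 × 1.28²/12 = 0.7359 kg·m²; I = I_cm + md² = 0.7359 + 5.39 × 0.6400² = 2.944 kg·m².
T = 2π√(2.944/(5.39 × 9.82 × 0.6400)) = 1.85 s.

1.85 s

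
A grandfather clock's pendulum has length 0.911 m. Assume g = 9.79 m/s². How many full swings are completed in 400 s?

208

T = 2π√(L/g) = 2π√(0.911/9.79) = 1.917 s.
Number of complete oscillations = ⌊400/1.917⌋ = ⌊208.7⌋ = 208.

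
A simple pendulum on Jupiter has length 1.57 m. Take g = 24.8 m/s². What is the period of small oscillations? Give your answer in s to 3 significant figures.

T = 2π√(L/g) = 2π√(1.57/24.8) = 2π × 0.2516 = 1.58 s.

1.58 s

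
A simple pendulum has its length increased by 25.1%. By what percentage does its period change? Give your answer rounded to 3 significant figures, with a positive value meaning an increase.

11.8%

T ∝ √L, so T'/T = √(1.251) = 1.118.
Percentage change in T = (1.118 − 1) × 100% = 11.8%.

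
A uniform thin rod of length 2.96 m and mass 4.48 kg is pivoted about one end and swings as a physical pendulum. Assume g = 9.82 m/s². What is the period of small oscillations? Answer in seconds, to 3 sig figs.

2.82 s

For a physical pendulum T = 2π√(I/(mgd)), with d = 1.480 m from pivot to centre of mass.
I_cm = mL²/12 = 4.48 × 2.96²/12 = 3.271 kg·m²; I = I_cm + md² = 3.271 + 4.48 × 1.480² = 13.08 kg·m².
T = 2π√(13.08/(4.48 × 9.82 × 1.480)) = 2.82 s.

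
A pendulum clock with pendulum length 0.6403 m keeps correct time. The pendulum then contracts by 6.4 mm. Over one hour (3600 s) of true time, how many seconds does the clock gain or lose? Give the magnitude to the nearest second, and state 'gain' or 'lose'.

T ∝ √L, so T'/T = √(0.63390/0.6403) = 0.994990.
In 3600 s of true time the clock registers 3600/0.994990 = 3618.1 s, so it gains 18 s.

gain 18 s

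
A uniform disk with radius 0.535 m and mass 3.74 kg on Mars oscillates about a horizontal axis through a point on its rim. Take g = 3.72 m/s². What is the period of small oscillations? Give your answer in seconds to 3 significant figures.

2.92 s

I_cm = ½mr² = 0.5352 kg·m². The pivot is at distance d = 0.535 m from the centre of mass.
By the parallel-axis theorem, I = I_cm + md² = 0.5352 + 1.070 = 1.606 kg·m².
T = 2π√(I/(mgd)) = 2π√(1.606/(3.74 × 3.72 × 0.535)) = 2.92 s.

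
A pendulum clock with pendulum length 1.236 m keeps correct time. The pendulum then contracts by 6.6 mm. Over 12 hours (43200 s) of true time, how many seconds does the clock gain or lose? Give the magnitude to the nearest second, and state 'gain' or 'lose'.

gain 116 s

T ∝ √L, so T'/T = √(1.22940/1.236) = 0.997327.
In 43200 s of true time the clock registers 43200/0.997327 = 43315.8 s, so it gains 116 s.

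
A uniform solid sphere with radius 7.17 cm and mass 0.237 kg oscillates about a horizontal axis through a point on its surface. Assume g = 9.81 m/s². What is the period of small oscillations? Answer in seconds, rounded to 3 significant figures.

I_cm = (2/5)mr² = 0.0004874 kg·m². The pivot is at distance d = 0.0717 m from the centre of mass.
By the parallel-axis theorem, I = I_cm + md² = 0.0004874 + 0.001218 = 0.001706 kg·m².
T = 2π√(I/(mgd)) = 2π√(0.001706/(0.237 × 9.81 × 0.0717)) = 0.636 s.

0.636 s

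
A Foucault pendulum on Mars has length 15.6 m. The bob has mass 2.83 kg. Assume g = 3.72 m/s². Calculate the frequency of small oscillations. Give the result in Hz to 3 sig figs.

T = 2π√(L/g) = 2π√(15.6/3.72) = 12.87 s, so f = 1/T = 0.0777 Hz.

0.0777 Hz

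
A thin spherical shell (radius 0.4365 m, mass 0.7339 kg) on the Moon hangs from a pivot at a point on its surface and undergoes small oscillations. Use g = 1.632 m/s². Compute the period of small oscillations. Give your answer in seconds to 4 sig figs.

4.195 s

I_cm = (2/3)mr² = 0.093221 kg·m². The pivot is at distance d = 0.4365 m from the centre of mass.
By the parallel-axis theorem, I = I_cm + md² = 0.093221 + 0.13983 = 0.23305 kg·m².
T = 2π√(I/(mgd)) = 2π√(0.23305/(0.7339 × 1.632 × 0.4365)) = 4.195 s.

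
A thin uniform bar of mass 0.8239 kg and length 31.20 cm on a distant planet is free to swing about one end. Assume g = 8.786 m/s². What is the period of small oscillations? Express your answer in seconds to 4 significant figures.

0.9668 s

For a physical pendulum T = 2π√(I/(mgd)), with d = 0.15600 m from pivot to centre of mass.
I_cm = mL²/12 = 0.8239 × 0.3120²/12 = 0.0066835 kg·m²; I = I_cm + md² = 0.0066835 + 0.8239 × 0.15600² = 0.026734 kg·m².
T = 2π√(0.026734/(0.8239 × 8.786 × 0.15600)) = 0.9668 s.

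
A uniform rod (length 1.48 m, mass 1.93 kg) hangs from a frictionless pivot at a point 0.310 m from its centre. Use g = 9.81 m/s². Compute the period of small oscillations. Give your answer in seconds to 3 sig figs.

1.90 s

For a physical pendulum T = 2π√(I/(mgd)), with d = 0.3100 m from pivot to centre of mass.
I_cm = mL²/12 = 1.93 × 1.48²/12 = 0.3523 kg·m²; I = I_cm + md² = 0.3523 + 1.93 × 0.3100² = 0.5378 kg·m².
T = 2π√(0.5378/(1.93 × 9.81 × 0.3100)) = 1.90 s.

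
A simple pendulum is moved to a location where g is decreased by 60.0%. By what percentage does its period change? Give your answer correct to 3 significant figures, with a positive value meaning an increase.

58.1%

T ∝ 1/√g, so T'/T = 1/√(0.4000) = 1.581.
Percentage change in T = (1.581 − 1) × 100% = 58.1%.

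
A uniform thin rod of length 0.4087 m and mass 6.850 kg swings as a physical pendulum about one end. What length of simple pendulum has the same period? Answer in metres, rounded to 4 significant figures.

The equivalent simple-pendulum length is L_eq = I/(md), where I is about the pivot and d = 0.20435 m.
I_cm = (1/12)mL² = 0.095350 kg·m², so I = I_cm + md² = 0.095350 + 0.28605 = 0.38140 kg·m².
L_eq = 0.38140/(6.850 × 0.20435) = 0.2725 m.

0.2725 m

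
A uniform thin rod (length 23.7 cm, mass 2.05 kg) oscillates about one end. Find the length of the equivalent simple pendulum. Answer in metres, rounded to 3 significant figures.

0.158 m

The equivalent simple-pendulum length is L_eq = I/(md), where I is about the pivot and d = 0.1185 m.
I_cm = (1/12)mL² = 0.009596 kg·m², so I = I_cm + md² = 0.009596 + 0.02879 = 0.03838 kg·m².
L_eq = 0.03838/(2.05 × 0.1185) = 0.158 m.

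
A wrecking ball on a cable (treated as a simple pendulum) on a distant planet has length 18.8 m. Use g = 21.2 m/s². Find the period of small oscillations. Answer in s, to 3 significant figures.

5.92 s

T = 2π√(L/g) = 2π√(18.8/21.2) = 2π × 0.9417 = 5.92 s.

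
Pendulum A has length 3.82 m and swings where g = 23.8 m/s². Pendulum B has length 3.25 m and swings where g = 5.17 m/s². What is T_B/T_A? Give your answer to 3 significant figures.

1.98

T = 2π√(L/g), so T_B/T_A = √((L_B/g_B)/(L_A/g_A)) = √((3.25/5.17)/(3.82/23.8)) = 1.98.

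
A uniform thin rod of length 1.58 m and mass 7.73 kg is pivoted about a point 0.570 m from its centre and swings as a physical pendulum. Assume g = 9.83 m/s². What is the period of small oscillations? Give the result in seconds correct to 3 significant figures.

For a physical pendulum T = 2π√(I/(mgd)), with d = 0.5700 m from pivot to centre of mass.
I_cm = mL²/12 = 7.73 × 1.58²/12 = 1.608 kg·m²; I = I_cm + md² = 1.608 + 7.73 × 0.5700² = 4.120 kg·m².
T = 2π√(4.120/(7.73 × 9.83 × 0.5700)) = 1.94 s.

1.94 s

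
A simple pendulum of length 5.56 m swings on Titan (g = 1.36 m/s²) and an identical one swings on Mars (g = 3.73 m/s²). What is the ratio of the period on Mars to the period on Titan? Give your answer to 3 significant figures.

0.604

T ∝ 1/√g, so T₂/T₁ = √(g₁/g₂) = √(1.36/3.73) = 0.604.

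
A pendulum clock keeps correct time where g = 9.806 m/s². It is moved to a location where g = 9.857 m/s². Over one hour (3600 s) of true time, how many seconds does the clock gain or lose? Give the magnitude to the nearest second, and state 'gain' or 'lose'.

gain 9 s

The clock's period scales as T ∝ 1/√g, so T'/T = √(9.806/9.857) = 0.997410.
In 3600 s of true time the clock registers 3600/0.997410 = 3609.3 s, so it gains 9 s.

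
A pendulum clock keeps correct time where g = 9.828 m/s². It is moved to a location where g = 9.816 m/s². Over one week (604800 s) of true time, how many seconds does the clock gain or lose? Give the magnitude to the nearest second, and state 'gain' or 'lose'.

The clock's period scales as T ∝ 1/√g, so T'/T = √(9.828/9.816) = 1.00061.
In 604800 s of true time the clock registers 604800/1.00061 = 604430.7 s, so it loses 369 s.

lose 369 s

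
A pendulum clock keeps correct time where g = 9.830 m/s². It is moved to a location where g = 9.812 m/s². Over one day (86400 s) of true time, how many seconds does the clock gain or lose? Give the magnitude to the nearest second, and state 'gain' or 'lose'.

The clock's period scales as T ∝ 1/√g, so T'/T = √(9.830/9.812) = 1.00092.
In 86400 s of true time the clock registers 86400/1.00092 = 86320.9 s, so it loses 79 s.

lose 79 s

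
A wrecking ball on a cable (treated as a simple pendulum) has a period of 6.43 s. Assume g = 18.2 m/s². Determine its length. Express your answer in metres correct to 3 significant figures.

19.1 m

From T = 2π√(L/g), L = gT²/(4π²) = 18.2 × 6.430²/(4π²) = 19.1 m.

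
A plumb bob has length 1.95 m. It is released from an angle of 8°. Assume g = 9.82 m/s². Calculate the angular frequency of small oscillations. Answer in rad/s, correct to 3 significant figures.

ω = √(g/L) = √(9.82/1.95) = 2.24 rad/s.

2.24 rad/s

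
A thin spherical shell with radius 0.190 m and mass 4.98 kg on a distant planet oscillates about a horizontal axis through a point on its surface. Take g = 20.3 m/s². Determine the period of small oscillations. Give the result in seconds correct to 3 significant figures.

0.785 s

I_cm = (2/3)mr² = 0.1199 kg·m². The pivot is at distance d = 0.190 m from the centre of mass.
By the parallel-axis theorem, I = I_cm + md² = 0.1199 + 0.1798 = 0.2996 kg·m².
T = 2π√(I/(mgd)) = 2π√(0.2996/(4.98 × 20.3 × 0.190)) = 0.785 s.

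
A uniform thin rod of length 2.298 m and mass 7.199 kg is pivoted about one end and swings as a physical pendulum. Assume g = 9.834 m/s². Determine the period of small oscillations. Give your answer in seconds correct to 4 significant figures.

For a physical pendulum T = 2π√(I/(mgd)), with d = 1.1490 m from pivot to centre of mass.
I_cm = mL²/12 = 7.199 × 2.298²/12 = 3.1680 kg·m²; I = I_cm + md² = 3.1680 + 7.199 × 1.1490² = 12.672 kg·m².
T = 2π√(12.672/(7.199 × 9.834 × 1.1490)) = 2.480 s.

2.480 s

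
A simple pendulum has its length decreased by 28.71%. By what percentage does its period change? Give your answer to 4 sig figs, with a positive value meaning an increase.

T ∝ √L, so T'/T = √(0.71290) = 0.84433.
Percentage change in T = (0.84433 − 1) × 100% = -15.57%.

-15.57%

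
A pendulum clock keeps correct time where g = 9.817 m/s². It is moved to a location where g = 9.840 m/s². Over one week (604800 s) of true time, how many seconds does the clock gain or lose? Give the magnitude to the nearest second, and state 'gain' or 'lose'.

gain 708 s

The clock's period scales as T ∝ 1/√g, so T'/T = √(9.817/9.840) = 0.998831.
In 604800 s of true time the clock registers 604800/0.998831 = 605508.1 s, so it gains 708 s.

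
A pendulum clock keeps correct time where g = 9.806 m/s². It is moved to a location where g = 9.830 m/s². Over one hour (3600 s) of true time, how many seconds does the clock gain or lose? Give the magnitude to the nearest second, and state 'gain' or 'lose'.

gain 4 s

The clock's period scales as T ∝ 1/√g, so T'/T = √(9.806/9.830) = 0.998779.
In 3600 s of true time the clock registers 3600/0.998779 = 3604.4 s, so it gains 4 s.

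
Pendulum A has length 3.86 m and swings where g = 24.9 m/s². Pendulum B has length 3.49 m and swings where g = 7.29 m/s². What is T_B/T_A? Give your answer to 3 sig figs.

1.76

T = 2π√(L/g), so T_B/T_A = √((L_B/g_B)/(L_A/g_A)) = √((3.49/7.29)/(3.86/24.9)) = 1.76.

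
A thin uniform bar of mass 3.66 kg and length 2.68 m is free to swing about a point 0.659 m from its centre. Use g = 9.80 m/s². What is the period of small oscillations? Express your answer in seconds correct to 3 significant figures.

2.51 s

For a physical pendulum T = 2π√(I/(mgd)), with d = 0.6590 m from pivot to centre of mass.
I_cm = mL²/12 = 3.66 × 2.68²/12 = 2.191 kg·m²; I = I_cm + md² = 2.191 + 3.66 × 0.6590² = 3.780 kg·m².
T = 2π√(3.780/(3.66 × 9.80 × 0.6590)) = 2.51 s.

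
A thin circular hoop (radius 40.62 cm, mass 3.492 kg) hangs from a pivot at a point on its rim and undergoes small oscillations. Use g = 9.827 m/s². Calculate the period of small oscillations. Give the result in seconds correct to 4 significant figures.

I_cm = mr² = 0.57617 kg·m². The pivot is at distance d = 0.4062 m from the centre of mass.
By the parallel-axis theorem, I = I_cm + md² = 0.57617 + 0.57617 = 1.1523 kg·m².
T = 2π√(I/(mgd)) = 2π√(1.1523/(3.492 × 9.827 × 0.4062)) = 1.807 s.

1.807 s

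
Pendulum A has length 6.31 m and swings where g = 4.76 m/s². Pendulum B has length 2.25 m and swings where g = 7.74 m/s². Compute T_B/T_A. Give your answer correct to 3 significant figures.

T = 2π√(L/g), so T_B/T_A = √((L_B/g_B)/(L_A/g_A)) = √((2.25/7.74)/(6.31/4.76)) = 0.468.

0.468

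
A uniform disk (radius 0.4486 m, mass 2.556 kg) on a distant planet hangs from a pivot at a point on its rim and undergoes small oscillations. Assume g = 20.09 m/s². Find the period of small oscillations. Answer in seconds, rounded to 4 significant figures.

I_cm = ½mr² = 0.25719 kg·m². The pivot is at distance d = 0.4486 m from the centre of mass.
By the parallel-axis theorem, I = I_cm + md² = 0.25719 + 0.51437 = 0.77156 kg·m².
T = 2π√(I/(mgd)) = 2π√(0.77156/(2.556 × 20.09 × 0.4486)) = 1.150 s.

1.150 s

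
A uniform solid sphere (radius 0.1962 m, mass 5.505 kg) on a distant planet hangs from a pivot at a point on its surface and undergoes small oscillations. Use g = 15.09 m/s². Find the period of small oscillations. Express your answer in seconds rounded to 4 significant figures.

0.8477 s

I_cm = (2/5)mr² = 0.084765 kg·m². The pivot is at distance d = 0.1962 m from the centre of mass.
By the parallel-axis theorem, I = I_cm + md² = 0.084765 + 0.21191 = 0.29668 kg·m².
T = 2π√(I/(mgd)) = 2π√(0.29668/(5.505 × 15.09 × 0.1962)) = 0.8477 s.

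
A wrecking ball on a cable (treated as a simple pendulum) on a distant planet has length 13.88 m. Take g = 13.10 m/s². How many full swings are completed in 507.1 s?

T = 2π√(L/g) = 2π√(13.88/13.10) = 6.4675 s.
Number of complete oscillations = ⌊507.1/6.4675⌋ = ⌊78.407⌋ = 78.

78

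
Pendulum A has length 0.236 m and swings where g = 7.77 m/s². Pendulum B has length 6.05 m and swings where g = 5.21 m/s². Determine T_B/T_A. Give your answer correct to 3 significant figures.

6.18

T = 2π√(L/g), so T_B/T_A = √((L_B/g_B)/(L_A/g_A)) = √((6.05/5.21)/(0.236/7.77)) = 6.18.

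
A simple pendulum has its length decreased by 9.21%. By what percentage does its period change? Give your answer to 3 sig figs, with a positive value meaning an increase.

-4.72%

T ∝ √L, so T'/T = √(0.9079) = 0.9528.
Percentage change in T = (0.9528 − 1) × 100% = -4.72%.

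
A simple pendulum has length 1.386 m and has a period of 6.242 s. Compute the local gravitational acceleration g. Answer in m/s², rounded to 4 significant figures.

1.404 m/s²

From T = 2π√(L/g), g = 4π²L/T² = 4π² × 1.386/6.2420² = 1.404 m/s².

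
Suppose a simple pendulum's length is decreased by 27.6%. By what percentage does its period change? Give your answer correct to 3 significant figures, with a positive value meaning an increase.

T ∝ √L, so T'/T = √(0.7240) = 0.8509.
Percentage change in T = (0.8509 − 1) × 100% = -14.9%.

-14.9%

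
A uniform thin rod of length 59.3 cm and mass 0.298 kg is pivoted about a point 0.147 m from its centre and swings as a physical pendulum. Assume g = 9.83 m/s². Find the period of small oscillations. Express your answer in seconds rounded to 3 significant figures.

1.18 s

For a physical pendulum T = 2π√(I/(mgd)), with d = 0.1470 m from pivot to centre of mass.
I_cm = mL²/12 = 0.298 × 0.593²/12 = 0.008733 kg·m²; I = I_cm + md² = 0.008733 + 0.298 × 0.1470² = 0.01517 kg·m².
T = 2π√(0.01517/(0.298 × 9.83 × 0.1470)) = 1.18 s.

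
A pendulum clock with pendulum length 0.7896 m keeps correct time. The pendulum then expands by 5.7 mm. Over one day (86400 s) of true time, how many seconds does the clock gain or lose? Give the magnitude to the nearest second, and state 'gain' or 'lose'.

T ∝ √L, so T'/T = √(0.79530/0.7896) = 1.00360.
In 86400 s of true time the clock registers 86400/1.00360 = 86089.8 s, so it loses 310 s.

lose 310 s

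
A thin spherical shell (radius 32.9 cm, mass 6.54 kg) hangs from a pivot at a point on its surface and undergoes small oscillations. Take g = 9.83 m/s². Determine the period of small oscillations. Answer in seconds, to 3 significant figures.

1.48 s

I_cm = (2/3)mr² = 0.4719 kg·m². The pivot is at distance d = 0.329 m from the centre of mass.
By the parallel-axis theorem, I = I_cm + md² = 0.4719 + 0.7079 = 1.180 kg·m².
T = 2π√(I/(mgd)) = 2π√(1.180/(6.54 × 9.83 × 0.329)) = 1.48 s.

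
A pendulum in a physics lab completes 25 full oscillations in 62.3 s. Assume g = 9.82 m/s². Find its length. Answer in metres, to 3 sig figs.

T = 62.3/25 = 2.492 s.
From T = 2π√(L/g), L = gT²/(4π²) = 9.82 × 2.492²/(4π²) = 1.54 m.

1.54 m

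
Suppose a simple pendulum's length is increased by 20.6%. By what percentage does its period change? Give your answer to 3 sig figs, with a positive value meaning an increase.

9.82%

T ∝ √L, so T'/T = √(1.206) = 1.098.
Percentage change in T = (1.098 − 1) × 100% = 9.82%.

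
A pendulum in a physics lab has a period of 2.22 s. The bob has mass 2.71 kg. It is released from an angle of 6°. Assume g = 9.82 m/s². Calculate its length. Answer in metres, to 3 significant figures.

1.23 m

From T = 2π√(L/g), L = gT²/(4π²) = 9.82 × 2.220²/(4π²) = 1.23 m.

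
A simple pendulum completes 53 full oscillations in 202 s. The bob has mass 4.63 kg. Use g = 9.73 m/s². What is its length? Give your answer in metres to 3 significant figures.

3.58 m

T = 202/53 = 3.811 s.
From T = 2π√(L/g), L = gT²/(4π²) = 9.73 × 3.811²/(4π²) = 3.58 m.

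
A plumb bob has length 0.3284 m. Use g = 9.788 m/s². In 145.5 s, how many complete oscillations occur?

126

T = 2π√(L/g) = 2π√(0.3284/9.788) = 1.1509 s.
Number of complete oscillations = ⌊145.5/1.1509⌋ = ⌊126.42⌋ = 126.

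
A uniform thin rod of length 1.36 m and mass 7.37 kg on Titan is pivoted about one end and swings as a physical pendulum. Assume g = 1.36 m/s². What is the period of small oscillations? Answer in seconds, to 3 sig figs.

For a physical pendulum T = 2π√(I/(mgd)), with d = 0.6800 m from pivot to centre of mass.
I_cm = mL²/12 = 7.37 × 1.36²/12 = 1.136 kg·m²; I = I_cm + md² = 1.136 + 7.37 × 0.6800² = 4.544 kg·m².
T = 2π√(4.544/(7.37 × 1.36 × 0.6800)) = 5.13 s.

5.13 s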